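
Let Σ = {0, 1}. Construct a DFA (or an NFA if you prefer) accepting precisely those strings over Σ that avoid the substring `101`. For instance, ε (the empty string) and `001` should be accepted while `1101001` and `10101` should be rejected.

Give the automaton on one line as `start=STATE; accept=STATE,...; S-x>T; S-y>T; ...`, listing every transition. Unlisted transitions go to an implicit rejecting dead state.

This is the complement of 'contains `101`'. Use the same substring-matching states — A through D holding how much of `101` has just been matched — but flip the accepting set: everything except the trap D accepts.
A 4-state machine:
       0  1 
>* A   A  B 
 * B   C  B 
 * C   A  D 
   D   D  D 
(> = start, * = accepting)

start=A; accept=A,B,C; A-0>A; A-1>B; B-0>C; B-1>B; C-0>A; C-1>D; D-0>D; D-1>D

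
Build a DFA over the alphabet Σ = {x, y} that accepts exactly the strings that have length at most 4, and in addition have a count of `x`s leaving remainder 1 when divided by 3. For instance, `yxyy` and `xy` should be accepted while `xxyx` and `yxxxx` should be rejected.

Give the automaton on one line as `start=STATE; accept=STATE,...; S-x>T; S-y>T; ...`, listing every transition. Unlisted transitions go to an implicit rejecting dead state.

Handle the two conditions separately and then intersect. One (6 states) tracks the input length, saturating at 5; the other (3 states) tracks the count of `x`s modulo 3. Each combined state is a pair, one component from each; accept when both components accept.
A 15-state machine:
          x    y  
>  q0     q1   q2 
 * q1     q3   q4 
   q2     q4   q5 
   q3     q6   q7 
 * q4     q7   q8 
   q5     q8   q6 
   q6     q9  q10 
   q7    q10  q11 
 * q8    q11   q9 
 * q9    q12  q13 
   q10   q13  q14 
   q11   q14  q12 
   q12   q14  q12 
   q13   q12  q13 
   q14   q13  q14 
(> = start, * = accepting)

start=q0; accept=q1,q4,q8,q9; q0-x>q1; q0-y>q2; q1-x>q3; q1-y>q4; q2-x>q4; q2-y>q5; q3-x>q6; q3-y>q7; q4-x>q7; q4-y>q8; q5-x>q8; q5-y>q6; q6-x>q9; q6-y>q10; q7-x>q10; q7-y>q11; q8-x>q11; q8-y>q9; q9-x>q12; q9-y>q13; q10-x>q13; q10-y>q14; q11-x>q14; q11-y>q12; q12-x>q14; q12-y>q12; q13-x>q12; q13-y>q13; q14-x>q13; q14-y>q14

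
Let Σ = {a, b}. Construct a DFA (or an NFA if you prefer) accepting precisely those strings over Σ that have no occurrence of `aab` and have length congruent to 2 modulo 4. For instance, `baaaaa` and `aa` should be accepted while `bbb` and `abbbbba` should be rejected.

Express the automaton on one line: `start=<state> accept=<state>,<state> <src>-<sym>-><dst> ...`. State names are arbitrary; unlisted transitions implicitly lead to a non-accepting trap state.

start=s0 accept=s3,s4,s5 s0-a->s1 s0-b->s2 s1-a->s3 s1-b->s4 s2-a->s5 s2-b->s4 s3-a->s6 s3-b->s7 s4-a->s8 s4-b->s9 s5-a->s6 s5-b->s9 s6-a->s10 s6-b->s7 s7-a->s7 s7-b->s7 s8-a->s10 s8-b->s0 s9-a->s11 s9-b->s0 s10-a->s12 s10-b->s7 s11-a->s12 s11-b->s2 s12-a->s3 s12-b->s7

Run two small machines in parallel and take their product. The first has 4 states tracking partial matches of the forbidden pattern `aab`; the second has 4 states tracking the input length modulo 4. A product state is a pair (one from each), accepting exactly when both do. Equivalent product states are then merged.
13 states suffice.
          a    b  
>  s0     s1   s2 
   s1     s3   s4 
   s2     s5   s4 
 * s3     s6   s7 
 * s4     s8   s9 
 * s5     s6   s9 
   s6    s10   s7 
   s7     s7   s7 
   s8    s10   s0 
   s9    s11   s0 
   s10   s12   s7 
   s11   s12   s2 
   s12    s3   s7 
(> = start, * = accepting)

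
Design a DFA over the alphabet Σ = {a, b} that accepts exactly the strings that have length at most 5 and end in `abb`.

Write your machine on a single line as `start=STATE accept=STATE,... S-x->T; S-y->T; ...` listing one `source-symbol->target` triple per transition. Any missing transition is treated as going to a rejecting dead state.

Run two small machines in parallel and take their product. The first has 7 states tracking the input length, saturating at 6; the second has 4 states tracking how much of the suffix `abb` has currently been matched. A product state is a pair (one from each), accepting exactly when both do.
          a    b  
>  s0     s1   s2 
   s1     s3   s4 
   s2     s3   s5 
   s3     s6   s7 
   s4     s6   s8 
   s5     s6   s9 
   s6    s10  s11 
   s7    s10  s12 
 * s8    s10  s13 
   s9    s10  s13 
   s10   s14  s15 
   s11   s14  s16 
 * s12   s14  s17 
   s13   s14  s17 
   s14   s18  s19 
   s15   s18  s20 
 * s16   s18  s21 
   s17   s18  s21 
   s18   s18  s19 
   s19   s18  s20 
   s20   s18  s21 
   s21   s18  s21 
(> = start, * = accepting)

start=s0; accept=s8,s12,s16; s0-a->s1; s0-b->s2; s1-a->s3; s1-b->s4; s2-a->s3; s2-b->s5; s3-a->s6; s3-b->s7; s4-a->s6; s4-b->s8; s5-a->s6; s5-b->s9; s6-a->s10; s6-b->s11; s7-a->s10; s7-b->s12; s8-a->s10; s8-b->s13; s9-a->s10; s9-b->s13; s10-a->s14; s10-b->s15; s11-a->s14; s11-b->s16; s12-a->s14; s12-b->s17; s13-a->s14; s13-b->s17; s14-a->s18; s14-b->s19; s15-a->s18; s15-b->s20; s16-a->s18; s16-b->s21; s17-a->s18; s17-b->s21; s18-a->s18; s18-b->s19; s19-a->s18; s19-b->s20; s20-a->s18; s20-b->s21; s21-a->s18; s21-b->s21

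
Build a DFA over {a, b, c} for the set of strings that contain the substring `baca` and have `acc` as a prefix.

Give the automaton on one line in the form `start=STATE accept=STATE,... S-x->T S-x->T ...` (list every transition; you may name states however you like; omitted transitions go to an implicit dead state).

Handle the two conditions separately and then intersect. The first has 5 states tracking whether and how much of `baca` has been seen; the second has 5 states tracking whether the input so far still matches the prefix `acc`. A product state is a pair (one from each), accepting exactly when both do.
A 13-state machine:
          a    b    c  
>  s0     s1   s2   s3 
   s1     s3   s2   s4 
   s2     s5   s2   s3 
   s3     s3   s2   s3 
   s4     s3   s2   s6 
   s5     s3   s2   s7 
   s6     s6   s8   s6 
   s7     s9   s2   s3 
   s8    s10   s8   s6 
   s9     s9   s9   s9 
   s10    s6   s8  s11 
   s11   s12   s8   s6 
 * s12   s12  s12  s12 
(> = start, * = accepting)

start=s0 accept=s12 s0-a->s1 s0-b->s2 s0-c->s3 s1-a->s3 s1-b->s2 s1-c->s4 s2-a->s5 s2-b->s2 s2-c->s3 s3-a->s3 s3-b->s2 s3-c->s3 s4-a->s3 s4-b->s2 s4-c->s6 s5-a->s3 s5-b->s2 s5-c->s7 s6-a->s6 s6-b->s8 s6-c->s6 s7-a->s9 s7-b->s2 s7-c->s3 s8-a->s10 s8-b->s8 s8-c->s6 s9-a->s9 s9-b->s9 s9-c->s9 s10-a->s6 s10-b->s8 s10-c->s11 s11-a->s12 s11-b->s8 s11-c->s6 s12-a->s12 s12-b->s12 s12-c->s12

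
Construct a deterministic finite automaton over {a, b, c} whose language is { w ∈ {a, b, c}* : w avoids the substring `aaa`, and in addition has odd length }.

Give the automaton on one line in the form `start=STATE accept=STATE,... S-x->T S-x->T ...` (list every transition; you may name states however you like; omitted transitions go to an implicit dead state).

start=s0 accept=s1,s2,s6 s0-a->s1 s0-b->s2 s0-c->s2 s1-a->s3 s1-b->s0 s1-c->s0 s2-a->s4 s2-b->s0 s2-c->s0 s3-a->s5 s3-b->s2 s3-c->s2 s4-a->s6 s4-b->s2 s4-c->s2 s5-a->s7 s5-b->s7 s5-c->s7 s6-a->s7 s6-b->s0 s6-c->s0 s7-a->s5 s7-b->s5 s7-c->s5

Build one automaton per condition and run them in lockstep. The first has 4 states tracking partial matches of the forbidden pattern `aaa`; the second has 2 states tracking the input length modulo 2. A product state is a pair (one from each), accepting exactly when both do.
An 8-state machine:
        a   b   c  
>  s0   s1  s2  s2 
 * s1   s3  s0  s0 
 * s2   s4  s0  s0 
   s3   s5  s2  s2 
   s4   s6  s2  s2 
   s5   s7  s7  s7 
 * s6   s7  s0  s0 
   s7   s5  s5  s5 
(> = start, * = accepting)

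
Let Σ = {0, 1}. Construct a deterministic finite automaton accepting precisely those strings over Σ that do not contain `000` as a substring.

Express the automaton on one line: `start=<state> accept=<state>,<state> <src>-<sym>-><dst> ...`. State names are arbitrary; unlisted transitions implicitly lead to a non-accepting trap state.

start=q0 accept=q0,q1,q2 q0-0->q1 q0-1->q0 q1-0->q2 q1-1->q0 q2-0->q3 q2-1->q0 q3-0->q3 q3-1->q3

This is the complement of 'contains `000`'. Use the same substring-matching states — q0 through q3 holding how much of `000` has just been matched — but flip the accepting set: everything except the trap q3 accepts.
4 states suffice.
        0   1  
>* q0   q1  q0 
 * q1   q2  q0 
 * q2   q3  q0 
   q3   q3  q3 
(> = start, * = accepting)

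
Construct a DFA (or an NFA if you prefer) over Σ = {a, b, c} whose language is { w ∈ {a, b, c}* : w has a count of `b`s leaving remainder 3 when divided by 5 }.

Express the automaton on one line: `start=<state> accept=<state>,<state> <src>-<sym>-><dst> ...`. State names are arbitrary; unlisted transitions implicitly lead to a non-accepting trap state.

Keep the running count of `b`s modulo 5: each `b` advances along the cycle s0 → s1 → s2 → s3 → s4 → s0 while other symbols loop. Accept at s3.
A 5-state machine:
        a   b   c  
>  s0   s0  s1  s0 
   s1   s1  s2  s1 
   s2   s2  s3  s2 
 * s3   s3  s4  s3 
   s4   s4  s0  s4 
(> = start, * = accepting)

start=s0 accept=s3 s0-a->s0 s0-b->s1 s0-c->s0 s1-a->s1 s1-b->s2 s1-c->s1 s2-a->s2 s2-b->s3 s2-c->s2 s3-a->s3 s3-b->s4 s3-c->s3 s4-a->s4 s4-b->s0 s4-c->s4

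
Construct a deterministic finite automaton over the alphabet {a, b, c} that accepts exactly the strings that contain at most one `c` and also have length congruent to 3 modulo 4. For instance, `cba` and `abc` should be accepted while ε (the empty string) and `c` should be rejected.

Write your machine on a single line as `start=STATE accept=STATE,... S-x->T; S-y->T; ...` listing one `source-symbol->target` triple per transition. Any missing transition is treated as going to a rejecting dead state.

Build one automaton per condition and run them in lockstep. One (3 states) tracks the count of `c`s, saturating at 2; the other (4 states) tracks the input length modulo 4. Each combined state is a pair, one component from each; accept when both components accept. After merging equivalent states the machine shrinks.
A 9-state machine:
        a   b   c  
>  q0   q1  q1  q2 
   q1   q3  q3  q4 
   q2   q4  q4  q5 
   q3   q6  q6  q7 
   q4   q7  q7  q5 
   q5   q5  q5  q5 
 * q6   q0  q0  q8 
 * q7   q8  q8  q5 
   q8   q2  q2  q5 
(> = start, * = accepting)

start=q0; accept=q6,q7; q0-a->q1; q0-b->q1; q0-c->q2; q1-a->q3; q1-b->q3; q1-c->q4; q2-a->q4; q2-b->q4; q2-c->q5; q3-a->q6; q3-b->q6; q3-c->q7; q4-a->q7; q4-b->q7; q4-c->q5; q5-a->q5; q5-b->q5; q5-c->q5; q6-a->q0; q6-b->q0; q6-c->q8; q7-a->q8; q7-b->q8; q7-c->q5; q8-a->q2; q8-b->q2; q8-c->q5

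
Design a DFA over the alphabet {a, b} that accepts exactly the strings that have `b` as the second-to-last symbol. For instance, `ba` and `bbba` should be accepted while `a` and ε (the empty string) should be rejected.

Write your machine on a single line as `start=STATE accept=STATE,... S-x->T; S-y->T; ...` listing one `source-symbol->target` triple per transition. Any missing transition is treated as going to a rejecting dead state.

start=q0; accept=q5,q6; q0-a->q1; q0-b->q2; q1-a->q3; q1-b->q4; q2-a->q5; q2-b->q6; q3-a->q3; q3-b->q4; q4-a->q5; q4-b->q6; q5-a->q3; q5-b->q4; q6-a->q5; q6-b->q6

A DFA must remember the last 2 symbols (since which symbol is second-to-last isn't known until the input ends). Use one state per possible window of the last ≤2 symbols; accept from those whose window starts with `b`.
        a   b  
>  q0   q1  q2 
   q1   q3  q4 
   q2   q5  q6 
   q3   q3  q4 
   q4   q5  q6 
 * q5   q3  q4 
 * q6   q5  q6 
(> = start, * = accepting)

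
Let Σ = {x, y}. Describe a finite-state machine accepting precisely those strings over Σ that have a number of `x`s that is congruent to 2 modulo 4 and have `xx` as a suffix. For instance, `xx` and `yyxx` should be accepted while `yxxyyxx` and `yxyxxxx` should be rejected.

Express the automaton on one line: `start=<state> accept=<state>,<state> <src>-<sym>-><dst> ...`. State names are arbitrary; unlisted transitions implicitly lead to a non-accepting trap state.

Run two small machines in parallel and take their product. The first has 4 states tracking the count of `x`s modulo 4; the second has 3 states tracking how much of the suffix `xx` has currently been matched. A product state is a pair (one from each), accepting exactly when both do. Equivalent product states are then merged.
        x   y  
>  q0   q1  q0 
   q1   q2  q3 
 * q2   q4  q5 
   q3   q5  q3 
   q4   q0  q4 
   q5   q4  q5 
(> = start, * = accepting)

start=q0 accept=q2 q0-x->q1 q0-y->q0 q1-x->q2 q1-y->q3 q2-x->q4 q2-y->q5 q3-x->q5 q3-y->q3 q4-x->q0 q4-y->q4 q5-x->q4 q5-y->q5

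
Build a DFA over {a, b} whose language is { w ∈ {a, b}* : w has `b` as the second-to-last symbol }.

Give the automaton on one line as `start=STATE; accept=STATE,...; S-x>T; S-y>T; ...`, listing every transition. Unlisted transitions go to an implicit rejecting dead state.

Because acceptance depends on a position counted from the end, the machine has to buffer the most recent 2 symbols. Make each state the string of the last up-to-2 symbols read; on input `x` shift the window left and append `x`. Accept when the buffered window has length 2 and begins with `b`.
With 7 states:
        a   b  
>  S0   S1  S2 
   S1   S3  S4 
   S2   S5  S6 
   S3   S3  S4 
   S4   S5  S6 
 * S5   S3  S4 
 * S6   S5  S6 
(> = start, * = accepting)

start=S0; accept=S5,S6; S0-a>S1; S0-b>S2; S1-a>S3; S1-b>S4; S2-a>S5; S2-b>S6; S3-a>S3; S3-b>S4; S4-a>S5; S4-b>S6; S5-a>S3; S5-b>S4; S6-a>S5; S6-b>S6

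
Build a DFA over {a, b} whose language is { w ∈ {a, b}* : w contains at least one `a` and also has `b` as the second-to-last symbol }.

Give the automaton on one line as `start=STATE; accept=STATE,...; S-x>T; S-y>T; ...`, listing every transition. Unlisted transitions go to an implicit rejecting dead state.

start=q0; accept=q4,q5; q0-a>q1; q0-b>q2; q1-a>q1; q1-b>q3; q2-a>q4; q2-b>q2; q3-a>q4; q3-b>q5; q4-a>q1; q4-b>q3; q5-a>q4; q5-b>q5

Handle the two conditions separately and then intersect. One (3 states) tracks the count of `a`s, saturating at 2; the other (7 states) tracks the last 2 symbols read. Each combined state is a pair, one component from each; accept when both components accept. After merging equivalent states the machine shrinks.
        a   b  
>  q0   q1  q2 
   q1   q1  q3 
   q2   q4  q2 
   q3   q4  q5 
 * q4   q1  q3 
 * q5   q4  q5 
(> = start, * = accepting)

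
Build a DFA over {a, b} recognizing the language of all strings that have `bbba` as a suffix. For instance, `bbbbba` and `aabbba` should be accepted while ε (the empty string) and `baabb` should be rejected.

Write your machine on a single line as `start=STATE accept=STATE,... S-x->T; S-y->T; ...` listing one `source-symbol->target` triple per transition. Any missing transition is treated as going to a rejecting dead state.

start=q0; accept=q4; q0-a->q0; q0-b->q1; q1-a->q0; q1-b->q2; q2-a->q0; q2-b->q3; q3-a->q4; q3-b->q3; q4-a->q0; q4-b->q1

Let each state record the length of the longest suffix of the input read so far that is also a prefix of `bbba`. q1 means the last symbol is `b`; q2 means the last 2 symbols are `bb`; q3 means the last 3 symbols are `bbb`; q4 means the last 4 symbols are `bbba`. Accept only at q4, where the string currently ends in `bbba`.
With 5 states:
        a   b  
>  q0   q0  q1 
   q1   q0  q2 
   q2   q0  q3 
   q3   q4  q3 
 * q4   q0  q1 
(> = start, * = accepting)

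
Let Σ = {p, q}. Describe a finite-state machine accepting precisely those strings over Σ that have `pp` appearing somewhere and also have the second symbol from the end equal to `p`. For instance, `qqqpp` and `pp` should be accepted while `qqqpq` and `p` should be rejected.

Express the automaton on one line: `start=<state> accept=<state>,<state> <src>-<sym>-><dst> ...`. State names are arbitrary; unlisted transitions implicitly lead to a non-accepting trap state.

start=s0 accept=s3,s7 s0-p->s1 s0-q->s2 s1-p->s3 s1-q->s4 s2-p->s5 s2-q->s6 s3-p->s3 s3-q->s7 s4-p->s5 s4-q->s6 s5-p->s3 s5-q->s4 s6-p->s5 s6-q->s6 s7-p->s8 s7-q->s9 s8-p->s3 s8-q->s7 s9-p->s8 s9-q->s9

Run two small machines in parallel and take their product. One (3 states) tracks whether and how much of `pp` has been seen; the other (7 states) tracks the last 2 symbols read. Each combined state is a pair, one component from each; accept when both components accept.
10 states suffice.
        p   q  
>  s0   s1  s2 
   s1   s3  s4 
   s2   s5  s6 
 * s3   s3  s7 
   s4   s5  s6 
   s5   s3  s4 
   s6   s5  s6 
 * s7   s8  s9 
   s8   s3  s7 
   s9   s8  s9 
(> = start, * = accepting)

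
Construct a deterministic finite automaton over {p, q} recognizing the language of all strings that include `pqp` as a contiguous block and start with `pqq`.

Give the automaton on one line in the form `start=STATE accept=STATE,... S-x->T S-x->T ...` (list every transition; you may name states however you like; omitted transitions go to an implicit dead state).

Build one automaton per condition and run them in lockstep. One (4 states) tracks whether and how much of `pqp` has been seen; the other (5 states) tracks whether the input so far still matches the prefix `pqq`. Each combined state is a pair, one component from each; accept when both components accept.
With 11 states:
          p    q  
>  S0     S1   S2 
   S1     S3   S4 
   S2     S3   S2 
   S3     S3   S5 
   S4     S6   S7 
   S5     S6   S2 
   S6     S6   S6 
   S7     S8   S7 
   S8     S8   S9 
   S9    S10   S7 
 * S10   S10  S10 
(> = start, * = accepting)

start=S0 accept=S10 S0-p->S1 S0-q->S2 S1-p->S3 S1-q->S4 S2-p->S3 S2-q->S2 S3-p->S3 S3-q->S5 S4-p->S6 S4-q->S7 S5-p->S6 S5-q->S2 S6-p->S6 S6-q->S6 S7-p->S8 S7-q->S7 S8-p->S8 S8-q->S9 S9-p->S10 S9-q->S7 S10-p->S10 S10-q->S10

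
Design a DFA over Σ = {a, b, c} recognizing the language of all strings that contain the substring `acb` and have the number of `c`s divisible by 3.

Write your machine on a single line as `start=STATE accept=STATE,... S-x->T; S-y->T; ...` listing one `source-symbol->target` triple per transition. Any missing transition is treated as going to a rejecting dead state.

Run two small machines in parallel and take their product. The first has 4 states tracking whether and how much of `acb` has been seen; the second has 3 states tracking the count of `c`s modulo 3. A product state is a pair (one from each), accepting exactly when both do.
          a    b    c  
>  S0     S1   S0   S2 
   S1     S1   S0   S3 
   S2     S4   S2   S5 
   S3     S4   S6   S5 
   S4     S4   S2   S7 
   S5     S8   S5   S0 
   S6     S6   S6   S9 
   S7     S8   S9   S0 
   S8     S8   S5  S10 
   S9     S9   S9  S11 
   S10    S1  S11   S2 
 * S11   S11  S11   S6 
(> = start, * = accepting)

start=S0; accept=S11; S0-a->S1; S0-b->S0; S0-c->S2; S1-a->S1; S1-b->S0; S1-c->S3; S2-a->S4; S2-b->S2; S2-c->S5; S3-a->S4; S3-b->S6; S3-c->S5; S4-a->S4; S4-b->S2; S4-c->S7; S5-a->S8; S5-b->S5; S5-c->S0; S6-a->S6; S6-b->S6; S6-c->S9; S7-a->S8; S7-b->S9; S7-c->S0; S8-a->S8; S8-b->S5; S8-c->S10; S9-a->S9; S9-b->S9; S9-c->S11; S10-a->S1; S10-b->S11; S10-c->S2; S11-a->S11; S11-b->S11; S11-c->S6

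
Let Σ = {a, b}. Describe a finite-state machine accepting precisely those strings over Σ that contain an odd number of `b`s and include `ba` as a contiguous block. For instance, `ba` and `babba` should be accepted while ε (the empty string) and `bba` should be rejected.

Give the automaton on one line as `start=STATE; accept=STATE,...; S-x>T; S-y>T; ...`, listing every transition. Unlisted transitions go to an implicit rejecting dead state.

Run two small machines in parallel and take their product. One (2 states) tracks the count of `b`s modulo 2; the other (3 states) tracks whether and how much of `ba` has been seen. Each combined state is a pair, one component from each; accept when both components accept.
With 5 states:
        a   b  
>  q0   q0  q1 
   q1   q2  q3 
 * q2   q2  q4 
   q3   q4  q1 
   q4   q4  q2 
(> = start, * = accepting)

start=q0; accept=q2; q0-a>q0; q0-b>q1; q1-a>q2; q1-b>q3; q2-a>q2; q2-b>q4; q3-a>q4; q3-b>q1; q4-a>q4; q4-b>q2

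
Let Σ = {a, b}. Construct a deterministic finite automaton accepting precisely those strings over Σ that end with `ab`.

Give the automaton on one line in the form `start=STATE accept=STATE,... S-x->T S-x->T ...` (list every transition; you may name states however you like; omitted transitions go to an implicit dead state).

start=q0 accept=q2 q0-a->q1 q0-b->q0 q1-a->q1 q1-b->q2 q2-a->q1 q2-b->q0

Remember how much of `ab` the current input suffix matches. State q0 means no match yet; q1 means the last symbol is `a`; q2 means the last 2 symbols are `ab`. Only q2 accepts. On a mismatch, fall back to the longest proper suffix that is still a prefix of `ab`.
With 3 states:
        a   b  
>  q0   q1  q0 
   q1   q1  q2 
 * q2   q1  q0 
(> = start, * = accepting)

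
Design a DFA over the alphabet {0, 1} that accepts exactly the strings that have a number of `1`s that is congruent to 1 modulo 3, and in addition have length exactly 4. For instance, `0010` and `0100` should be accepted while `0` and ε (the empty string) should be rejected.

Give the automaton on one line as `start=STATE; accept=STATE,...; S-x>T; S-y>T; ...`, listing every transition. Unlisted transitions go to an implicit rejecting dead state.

start=s0; accept=s9; s0-0>s1; s0-1>s2; s1-0>s3; s1-1>s4; s2-0>s4; s2-1>s5; s3-0>s6; s3-1>s7; s4-0>s7; s4-1>s8; s5-0>s8; s5-1>s6; s6-0>s8; s6-1>s9; s7-0>s9; s7-1>s8; s8-0>s8; s8-1>s8; s9-0>s8; s9-1>s8

Handle the two conditions separately and then intersect. One (3 states) tracks the count of `1`s modulo 3; the other (6 states) tracks the input length, saturating at 5. Each combined state is a pair, one component from each; accept when both components accept. Equivalent product states are then merged.
A 10-state machine:
        0   1  
>  s0   s1  s2 
   s1   s3  s4 
   s2   s4  s5 
   s3   s6  s7 
   s4   s7  s8 
   s5   s8  s6 
   s6   s8  s9 
   s7   s9  s8 
   s8   s8  s8 
 * s9   s8  s8 
(> = start, * = accepting)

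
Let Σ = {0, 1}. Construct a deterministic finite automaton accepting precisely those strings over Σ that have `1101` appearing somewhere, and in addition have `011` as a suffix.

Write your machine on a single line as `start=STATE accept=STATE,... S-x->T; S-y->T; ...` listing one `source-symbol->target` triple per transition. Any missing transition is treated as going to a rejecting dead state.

start=S0; accept=S6; S0-0->S0; S0-1->S1; S1-0->S0; S1-1->S2; S2-0->S3; S2-1->S2; S3-0->S0; S3-1->S4; S4-0->S5; S4-1->S6; S5-0->S5; S5-1->S4; S6-0->S5; S6-1->S7; S7-0->S5; S7-1->S7

Build one automaton per condition and run them in lockstep. One (5 states) tracks whether and how much of `1101` has been seen; the other (4 states) tracks how much of the suffix `011` has currently been matched. Each combined state is a pair, one component from each; accept when both components accept. After merging equivalent states the machine shrinks.
8 states suffice.
        0   1  
>  S0   S0  S1 
   S1   S0  S2 
   S2   S3  S2 
   S3   S0  S4 
   S4   S5  S6 
   S5   S5  S4 
 * S6   S5  S7 
   S7   S5  S7 
(> = start, * = accepting)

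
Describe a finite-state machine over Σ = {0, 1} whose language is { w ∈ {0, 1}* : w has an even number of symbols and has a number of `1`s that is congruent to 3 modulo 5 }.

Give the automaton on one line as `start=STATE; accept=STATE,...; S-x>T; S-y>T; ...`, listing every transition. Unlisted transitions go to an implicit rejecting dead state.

start=q0; accept=q7; q0-0>q1; q0-1>q2; q1-0>q0; q1-1>q3; q2-0>q3; q2-1>q4; q3-0>q2; q3-1>q5; q4-0>q5; q4-1>q6; q5-0>q4; q5-1>q7; q6-0>q7; q6-1>q8; q7-0>q6; q7-1>q9; q8-0>q9; q8-1>q1; q9-0>q8; q9-1>q0

Handle the two conditions separately and then intersect. The first has 2 states tracking the input length modulo 2; the second has 5 states tracking the count of `1`s modulo 5. A product state is a pair (one from each), accepting exactly when both do.
A 10-state machine:
        0   1  
>  q0   q1  q2 
   q1   q0  q3 
   q2   q3  q4 
   q3   q2  q5 
   q4   q5  q6 
   q5   q4  q7 
   q6   q7  q8 
 * q7   q6  q9 
   q8   q9  q1 
   q9   q8  q0 
(> = start, * = accepting)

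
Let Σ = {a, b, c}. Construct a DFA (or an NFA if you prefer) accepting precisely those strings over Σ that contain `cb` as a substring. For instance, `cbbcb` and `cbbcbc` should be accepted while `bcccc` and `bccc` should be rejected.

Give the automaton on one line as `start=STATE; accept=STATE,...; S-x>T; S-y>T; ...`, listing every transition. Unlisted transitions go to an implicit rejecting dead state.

start=q0; accept=q2; q0-a>q0; q0-b>q0; q0-c>q1; q1-a>q0; q1-b>q2; q1-c>q1; q2-a>q2; q2-b>q2; q2-c>q2

States q0..q1 record the length of the longest prefix of `cb` that matches the current input suffix. Reaching q2 means `cb` has been seen, and we stay there forever. Accept from q2.
        a   b   c  
>  q0   q0  q0  q1 
   q1   q0  q2  q1 
 * q2   q2  q2  q2 
(> = start, * = accepting)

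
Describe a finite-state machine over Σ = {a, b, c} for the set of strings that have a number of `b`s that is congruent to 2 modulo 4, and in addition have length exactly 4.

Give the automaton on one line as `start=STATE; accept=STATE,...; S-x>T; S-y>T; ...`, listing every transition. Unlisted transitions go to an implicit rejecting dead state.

start=q0; accept=q12; q0-a>q1; q0-b>q2; q0-c>q1; q1-a>q3; q1-b>q4; q1-c>q3; q2-a>q4; q2-b>q5; q2-c>q4; q3-a>q6; q3-b>q7; q3-c>q6; q4-a>q7; q4-b>q8; q4-c>q7; q5-a>q8; q5-b>q9; q5-c>q8; q6-a>q10; q6-b>q11; q6-c>q10; q7-a>q11; q7-b>q12; q7-c>q11; q8-a>q12; q8-b>q13; q8-c>q12; q9-a>q13; q9-b>q10; q9-c>q13; q10-a>q14; q10-b>q15; q10-c>q14; q11-a>q15; q11-b>q16; q11-c>q15; q12-a>q16; q12-b>q17; q12-c>q16; q13-a>q17; q13-b>q14; q13-c>q17; q14-a>q14; q14-b>q15; q14-c>q14; q15-a>q15; q15-b>q16; q15-c>q15; q16-a>q16; q16-b>q17; q16-c>q16; q17-a>q17; q17-b>q14; q17-c>q17

Handle the two conditions separately and then intersect. The first has 4 states tracking the count of `b`s modulo 4; the second has 6 states tracking the input length, saturating at 5. A product state is a pair (one from each), accepting exactly when both do.
With 18 states:
          a    b    c  
>  q0     q1   q2   q1 
   q1     q3   q4   q3 
   q2     q4   q5   q4 
   q3     q6   q7   q6 
   q4     q7   q8   q7 
   q5     q8   q9   q8 
   q6    q10  q11  q10 
   q7    q11  q12  q11 
   q8    q12  q13  q12 
   q9    q13  q10  q13 
   q10   q14  q15  q14 
   q11   q15  q16  q15 
 * q12   q16  q17  q16 
   q13   q17  q14  q17 
   q14   q14  q15  q14 
   q15   q15  q16  q15 
   q16   q16  q17  q16 
   q17   q17  q14  q17 
(> = start, * = accepting)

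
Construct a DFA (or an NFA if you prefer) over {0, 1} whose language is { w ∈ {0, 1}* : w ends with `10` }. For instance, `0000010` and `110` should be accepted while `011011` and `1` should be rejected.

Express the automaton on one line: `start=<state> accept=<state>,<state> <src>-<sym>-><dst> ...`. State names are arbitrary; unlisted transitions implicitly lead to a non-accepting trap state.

Remember how much of `10` the current input suffix matches. State q0 means no match yet; q1 means the last symbol is `1`; q2 means the last 2 symbols are `10`. Only q2 accepts. On a mismatch, fall back to the longest proper suffix that is still a prefix of `10`.
3 states suffice.
        0   1  
>  q0   q0  q1 
   q1   q2  q1 
 * q2   q0  q1 
(> = start, * = accepting)

start=q0 accept=q2 q0-0->q0 q0-1->q1 q1-0->q2 q1-1->q1 q2-0->q0 q2-1->q1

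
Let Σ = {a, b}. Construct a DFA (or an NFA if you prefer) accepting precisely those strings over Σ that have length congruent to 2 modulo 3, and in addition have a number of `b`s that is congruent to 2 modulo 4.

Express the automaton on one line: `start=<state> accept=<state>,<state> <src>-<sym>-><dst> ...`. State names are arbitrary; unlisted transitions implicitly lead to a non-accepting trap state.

Run two small machines in parallel and take their product. One (3 states) tracks the input length modulo 3; the other (4 states) tracks the count of `b`s modulo 4. Each combined state is a pair, one component from each; accept when both components accept.
With 12 states:
          a    b  
>  S0     S1   S2 
   S1     S3   S4 
   S2     S4   S5 
   S3     S0   S6 
   S4     S6   S7 
 * S5     S7   S8 
   S6     S2   S9 
   S7     S9  S10 
   S8    S10   S1 
   S9     S5  S11 
   S10   S11   S3 
   S11    S8   S0 
(> = start, * = accepting)

start=S0 accept=S5 S0-a->S1 S0-b->S2 S1-a->S3 S1-b->S4 S2-a->S4 S2-b->S5 S3-a->S0 S3-b->S6 S4-a->S6 S4-b->S7 S5-a->S7 S5-b->S8 S6-a->S2 S6-b->S9 S7-a->S9 S7-b->S10 S8-a->S10 S8-b->S1 S9-a->S5 S9-b->S11 S10-a->S11 S10-b->S3 S11-a->S8 S11-b->S0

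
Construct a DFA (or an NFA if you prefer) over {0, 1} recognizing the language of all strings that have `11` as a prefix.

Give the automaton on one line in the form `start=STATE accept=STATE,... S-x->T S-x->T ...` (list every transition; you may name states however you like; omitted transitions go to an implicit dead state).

Walk along `11` while the input agrees: from A take `1` to B, and so on. Any deviation drops to the rejecting sink D. Once C is reached the prefix is confirmed and every continuation is accepted.
With 4 states:
       0  1 
>  A   D  B 
   B   D  C 
 * C   C  C 
   D   D  D 
(> = start, * = accepting)

start=A accept=C A-0->D A-1->B B-0->D B-1->C C-0->C C-1->C D-0->D D-1->D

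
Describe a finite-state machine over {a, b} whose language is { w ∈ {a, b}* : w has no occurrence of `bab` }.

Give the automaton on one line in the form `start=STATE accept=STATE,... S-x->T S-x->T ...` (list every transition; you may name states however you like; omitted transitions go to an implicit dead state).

start=q0 accept=q0,q1,q2 q0-a->q0 q0-b->q1 q1-a->q2 q1-b->q1 q2-a->q0 q2-b->q3 q3-a->q3 q3-b->q3

Track partial matches of the forbidden pattern `bab`. State q3 is a dead state reached once `bab` has occurred; every other state accepts. q0 means no part of `bab` is currently matched.
A 4-state machine:
        a   b  
>* q0   q0  q1 
 * q1   q2  q1 
 * q2   q0  q3 
   q3   q3  q3 
(> = start, * = accepting)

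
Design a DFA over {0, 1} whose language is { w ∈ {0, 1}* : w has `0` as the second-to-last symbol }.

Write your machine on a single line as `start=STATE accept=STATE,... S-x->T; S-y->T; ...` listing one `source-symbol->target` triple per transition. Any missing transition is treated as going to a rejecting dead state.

start=A; accept=D,E; A-0->B; A-1->C; B-0->D; B-1->E; C-0->F; C-1->G; D-0->D; D-1->E; E-0->F; E-1->G; F-0->D; F-1->E; G-0->F; G-1->G

Because acceptance depends on a position counted from the end, the machine has to buffer the most recent 2 symbols. Make each state the string of the last up-to-2 symbols read; on input `x` shift the window left and append `x`. Accept when the buffered window has length 2 and begins with `0`.
With 7 states:
       0  1 
>  A   B  C 
   B   D  E 
   C   F  G 
 * D   D  E 
 * E   F  G 
   F   D  E 
   G   F  G 
(> = start, * = accepting)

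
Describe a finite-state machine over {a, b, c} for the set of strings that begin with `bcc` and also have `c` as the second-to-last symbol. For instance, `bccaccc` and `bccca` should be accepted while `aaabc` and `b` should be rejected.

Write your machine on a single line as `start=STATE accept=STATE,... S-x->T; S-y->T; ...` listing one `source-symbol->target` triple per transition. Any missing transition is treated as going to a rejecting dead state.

start=S0; accept=S4,S5; S0-a->S1; S0-b->S2; S0-c->S1; S1-a->S1; S1-b->S1; S1-c->S1; S2-a->S1; S2-b->S1; S2-c->S3; S3-a->S1; S3-b->S1; S3-c->S4; S4-a->S5; S4-b->S5; S4-c->S4; S5-a->S6; S5-b->S6; S5-c->S7; S6-a->S6; S6-b->S6; S6-c->S7; S7-a->S5; S7-b->S5; S7-c->S4

Build one automaton per condition and run them in lockstep. The first has 5 states tracking whether the input so far still matches the prefix `bcc`; the second has 13 states tracking the last 2 symbols read. A product state is a pair (one from each), accepting exactly when both do. Equivalent product states are then merged.
An 8-state machine:
        a   b   c  
>  S0   S1  S2  S1 
   S1   S1  S1  S1 
   S2   S1  S1  S3 
   S3   S1  S1  S4 
 * S4   S5  S5  S4 
 * S5   S6  S6  S7 
   S6   S6  S6  S7 
   S7   S5  S5  S4 
(> = start, * = accepting)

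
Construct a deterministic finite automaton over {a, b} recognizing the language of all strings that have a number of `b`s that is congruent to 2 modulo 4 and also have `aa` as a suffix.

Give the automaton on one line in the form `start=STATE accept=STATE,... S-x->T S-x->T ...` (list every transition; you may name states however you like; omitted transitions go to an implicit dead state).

Handle the two conditions separately and then intersect. One (4 states) tracks the count of `b`s modulo 4; the other (3 states) tracks how much of the suffix `aa` has currently been matched. Each combined state is a pair, one component from each; accept when both components accept. Minimizing collapses redundant product states.
        a   b  
>  q0   q0  q1 
   q1   q1  q2 
   q2   q3  q4 
   q3   q5  q4 
   q4   q4  q0 
 * q5   q5  q4 
(> = start, * = accepting)

start=q0 accept=q5 q0-a->q0 q0-b->q1 q1-a->q1 q1-b->q2 q2-a->q3 q2-b->q4 q3-a->q5 q3-b->q4 q4-a->q4 q4-b->q0 q5-a->q5 q5-b->q4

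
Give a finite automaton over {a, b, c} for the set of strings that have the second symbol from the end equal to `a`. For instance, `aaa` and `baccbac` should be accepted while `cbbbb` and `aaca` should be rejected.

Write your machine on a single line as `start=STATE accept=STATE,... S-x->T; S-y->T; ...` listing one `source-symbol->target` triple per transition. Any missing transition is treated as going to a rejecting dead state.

start=q0; accept=q4,q5,q6; q0-a->q1; q0-b->q2; q0-c->q3; q1-a->q4; q1-b->q5; q1-c->q6; q2-a->q7; q2-b->q8; q2-c->q9; q3-a->q10; q3-b->q11; q3-c->q12; q4-a->q4; q4-b->q5; q4-c->q6; q5-a->q7; q5-b->q8; q5-c->q9; q6-a->q10; q6-b->q11; q6-c->q12; q7-a->q4; q7-b->q5; q7-c->q6; q8-a->q7; q8-b->q8; q8-c->q9; q9-a->q10; q9-b->q11; q9-c->q12; q10-a->q4; q10-b->q5; q10-c->q6; q11-a->q7; q11-b->q8; q11-c->q9; q12-a->q10; q12-b->q11; q12-c->q12

A DFA must remember the last 2 symbols (since which symbol is second-to-last isn't known until the input ends). Use one state per possible window of the last ≤2 symbols; accept from those whose window starts with `a`.
13 states suffice.
          a    b    c  
>  q0     q1   q2   q3 
   q1     q4   q5   q6 
   q2     q7   q8   q9 
   q3    q10  q11  q12 
 * q4     q4   q5   q6 
 * q5     q7   q8   q9 
 * q6    q10  q11  q12 
   q7     q4   q5   q6 
   q8     q7   q8   q9 
   q9    q10  q11  q12 
   q10    q4   q5   q6 
   q11    q7   q8   q9 
   q12   q10  q11  q12 
(> = start, * = accepting)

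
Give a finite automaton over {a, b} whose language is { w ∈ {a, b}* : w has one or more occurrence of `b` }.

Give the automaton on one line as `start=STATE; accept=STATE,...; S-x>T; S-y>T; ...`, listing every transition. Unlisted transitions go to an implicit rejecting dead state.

start=q0; accept=q1,q2; q0-a>q0; q0-b>q1; q1-a>q1; q1-b>q2; q2-a>q2; q2-b>q2

Only the number of `b`s matters, and only up to 2. Make a chain q0 → q1 → q2 advanced by each `b` (with q2 absorbing); every other symbol self-loops. The accepting set is {q1, q2}.
With 3 states:
        a   b  
>  q0   q0  q1 
 * q1   q1  q2 
 * q2   q2  q2 
(> = start, * = accepting)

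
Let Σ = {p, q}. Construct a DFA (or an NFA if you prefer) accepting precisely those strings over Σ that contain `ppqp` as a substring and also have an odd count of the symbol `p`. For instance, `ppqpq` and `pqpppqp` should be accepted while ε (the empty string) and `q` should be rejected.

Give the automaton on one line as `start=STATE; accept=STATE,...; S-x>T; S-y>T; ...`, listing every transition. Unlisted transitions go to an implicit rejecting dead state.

start=A; accept=I; A-p>B; A-q>A; B-p>C; B-q>D; C-p>E; C-q>F; D-p>G; D-q>D; E-p>C; E-q>H; F-p>I; F-q>A; G-p>E; G-q>A; H-p>J; H-q>D; I-p>J; I-q>I; J-p>I; J-q>J

Run two small machines in parallel and take their product. One (5 states) tracks whether and how much of `ppqp` has been seen; the other (2 states) tracks the count of `p`s modulo 2. Each combined state is a pair, one component from each; accept when both components accept.
10 states suffice.
       p  q 
>  A   B  A 
   B   C  D 
   C   E  F 
   D   G  D 
   E   C  H 
   F   I  A 
   G   E  A 
   H   J  D 
 * I   J  I 
   J   I  J 
(> = start, * = accepting)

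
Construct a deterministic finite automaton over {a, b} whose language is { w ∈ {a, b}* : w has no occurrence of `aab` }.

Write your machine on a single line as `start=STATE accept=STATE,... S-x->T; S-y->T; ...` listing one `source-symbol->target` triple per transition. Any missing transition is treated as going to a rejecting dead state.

Track partial matches of the forbidden pattern `aab`. State q3 is a dead state reached once `aab` has occurred; every other state accepts. q0 means no part of `aab` is currently matched.
4 states suffice.
        a   b  
>* q0   q1  q0 
 * q1   q2  q0 
 * q2   q2  q3 
   q3   q3  q3 
(> = start, * = accepting)

start=q0; accept=q0,q1,q2; q0-a->q1; q0-b->q0; q1-a->q2; q1-b->q0; q2-a->q2; q2-b->q3; q3-a->q3; q3-b->q3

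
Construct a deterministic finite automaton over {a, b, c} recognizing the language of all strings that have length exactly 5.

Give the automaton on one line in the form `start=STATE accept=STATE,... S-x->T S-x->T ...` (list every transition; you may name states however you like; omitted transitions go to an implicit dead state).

start=S0 accept=S5 S0-a->S1 S0-b->S1 S0-c->S1 S1-a->S2 S1-b->S2 S1-c->S2 S2-a->S3 S2-b->S3 S2-c->S3 S3-a->S4 S3-b->S4 S3-c->S4 S4-a->S5 S4-b->S5 S4-c->S5 S5-a->S6 S5-b->S6 S5-c->S6 S6-a->S6 S6-b->S6 S6-c->S6

We only need to distinguish lengths 0, 1, …, 5, and '>5'. Chain S0 → S1 → S2 → S3 → S4 → S5 → S6 on every symbol, with S6 looping. Accepting states: {S5}.
        a   b   c  
>  S0   S1  S1  S1 
   S1   S2  S2  S2 
   S2   S3  S3  S3 
   S3   S4  S4  S4 
   S4   S5  S5  S5 
 * S5   S6  S6  S6 
   S6   S6  S6  S6 
(> = start, * = accepting)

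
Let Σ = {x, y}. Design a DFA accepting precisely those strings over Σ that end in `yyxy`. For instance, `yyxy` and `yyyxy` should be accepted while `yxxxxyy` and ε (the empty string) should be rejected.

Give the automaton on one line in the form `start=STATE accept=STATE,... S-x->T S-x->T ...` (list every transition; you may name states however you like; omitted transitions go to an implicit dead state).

start=q0 accept=q4 q0-x->q0 q0-y->q1 q1-x->q0 q1-y->q2 q2-x->q3 q2-y->q2 q3-x->q0 q3-y->q4 q4-x->q0 q4-y->q2

Let each state record the length of the longest suffix of the input read so far that is also a prefix of `yyxy`. q1 means the last symbol is `y`; q2 means the last 2 symbols are `yy`; q3 means the last 3 symbols are `yyx`; q4 means the last 4 symbols are `yyxy`. Accept only at q4, where the string currently ends in `yyxy`.
A 5-state machine:
        x   y  
>  q0   q0  q1 
   q1   q0  q2 
   q2   q3  q2 
   q3   q0  q4 
 * q4   q0  q2 
(> = start, * = accepting)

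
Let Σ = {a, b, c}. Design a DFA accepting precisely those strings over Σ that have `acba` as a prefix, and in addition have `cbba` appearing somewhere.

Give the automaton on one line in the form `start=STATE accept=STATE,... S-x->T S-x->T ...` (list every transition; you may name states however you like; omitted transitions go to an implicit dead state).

start=s0 accept=s9 s0-a->s1 s0-b->s2 s0-c->s2 s1-a->s2 s1-b->s2 s1-c->s3 s2-a->s2 s2-b->s2 s2-c->s2 s3-a->s2 s3-b->s4 s3-c->s2 s4-a->s5 s4-b->s2 s4-c->s2 s5-a->s5 s5-b->s5 s5-c->s6 s6-a->s5 s6-b->s7 s6-c->s6 s7-a->s5 s7-b->s8 s7-c->s6 s8-a->s9 s8-b->s5 s8-c->s6 s9-a->s9 s9-b->s9 s9-c->s9

Handle the two conditions separately and then intersect. One (6 states) tracks whether the input so far still matches the prefix `acba`; the other (5 states) tracks whether and how much of `cbba` has been seen. Each combined state is a pair, one component from each; accept when both components accept. After merging equivalent states the machine shrinks.
        a   b   c  
>  s0   s1  s2  s2 
   s1   s2  s2  s3 
   s2   s2  s2  s2 
   s3   s2  s4  s2 
   s4   s5  s2  s2 
   s5   s5  s5  s6 
   s6   s5  s7  s6 
   s7   s5  s8  s6 
   s8   s9  s5  s6 
 * s9   s9  s9  s9 
(> = start, * = accepting)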